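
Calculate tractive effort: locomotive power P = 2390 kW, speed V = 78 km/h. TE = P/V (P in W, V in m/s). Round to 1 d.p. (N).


Convert: P = 2390 kW = 2390000 W
V = 78 / 3.6 = 21.6667 m/s
TE = 2390000 / 21.6667
TE = 110307.7 N

110307.7


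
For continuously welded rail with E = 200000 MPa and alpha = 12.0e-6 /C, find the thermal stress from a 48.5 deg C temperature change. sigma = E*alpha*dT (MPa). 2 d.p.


sigma = E * alpha * dT
sigma = 200000 * 12.0e-6 * 48.5
sigma = 2.4 * 48.5
sigma = 116.40 MPa

116.40


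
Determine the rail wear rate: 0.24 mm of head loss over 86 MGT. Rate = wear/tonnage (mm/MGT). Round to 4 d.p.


Wear rate = total wear / cumulative tonnage
Rate = 0.24 / 86
Rate = 0.0028 mm/MGT

0.0028


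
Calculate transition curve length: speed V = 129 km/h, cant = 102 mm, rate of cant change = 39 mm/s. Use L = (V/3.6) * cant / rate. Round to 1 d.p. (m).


Convert speed: V = 129 / 3.6 = 35.8333 m/s
L = 35.8333 * 102 / 39
L = 3655.0 / 39
L = 93.7 m

93.7


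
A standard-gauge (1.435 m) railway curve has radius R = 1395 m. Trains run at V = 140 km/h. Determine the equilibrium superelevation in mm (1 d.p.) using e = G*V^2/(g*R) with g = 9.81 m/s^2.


Convert speed: V = 140 / 3.6 = 38.8889 m/s
Apply formula: e = 1.435 * 38.8889^2 / (9.81 * 1395)
e = 1.435 * 1512.3457 / 13684.95
e = 0.158584 m = 158.6 mm

158.6


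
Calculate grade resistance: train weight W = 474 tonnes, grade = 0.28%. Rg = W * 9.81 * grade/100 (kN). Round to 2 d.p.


Rg = W * 9.81 * grade / 100
Rg = 474 * 9.81 * 0.28 / 100
Rg = 4649.94 * 0.0028
Rg = 13.02 kN

13.02


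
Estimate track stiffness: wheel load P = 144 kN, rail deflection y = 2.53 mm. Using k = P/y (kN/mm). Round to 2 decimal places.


Track stiffness k = P / y
k = 144 / 2.53
k = 56.92 kN/mm

56.92


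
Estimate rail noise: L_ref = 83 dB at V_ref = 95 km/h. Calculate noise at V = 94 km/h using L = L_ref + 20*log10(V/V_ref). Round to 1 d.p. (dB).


V/V_ref = 94 / 95 = 0.989474
log10(0.989474) = -0.004596
20 * -0.004596 = -0.0919
L = 83 + -0.0919 = 82.9 dB

82.9


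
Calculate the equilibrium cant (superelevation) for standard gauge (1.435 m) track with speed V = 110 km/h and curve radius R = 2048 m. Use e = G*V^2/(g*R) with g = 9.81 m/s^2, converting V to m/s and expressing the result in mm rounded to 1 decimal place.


Convert speed: V = 110 / 3.6 = 30.5556 m/s
Apply formula: e = 1.435 * 30.5556^2 / (9.81 * 2048)
e = 1.435 * 933.642 / 20090.88
e = 0.066686 m = 66.7 mm

66.7


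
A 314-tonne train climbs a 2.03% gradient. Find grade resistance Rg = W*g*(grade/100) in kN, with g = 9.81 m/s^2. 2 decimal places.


Rg = W * 9.81 * grade / 100
Rg = 314 * 9.81 * 2.03 / 100
Rg = 3080.34 * 0.0203
Rg = 62.53 kN

62.53


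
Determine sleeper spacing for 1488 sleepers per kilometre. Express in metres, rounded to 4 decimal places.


Spacing = 1000 m / number of sleepers
Spacing = 1000 / 1488
Spacing = 0.6720 m

0.6720


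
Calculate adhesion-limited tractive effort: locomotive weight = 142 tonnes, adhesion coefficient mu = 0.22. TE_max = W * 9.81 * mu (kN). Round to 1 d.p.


TE_max = W * g * mu
TE_max = 142 * 9.81 * 0.22
TE_max = 1393.02 * 0.22
TE_max = 306.5 kN

306.5


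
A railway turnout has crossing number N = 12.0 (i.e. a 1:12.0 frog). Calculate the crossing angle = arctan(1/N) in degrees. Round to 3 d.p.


1/N = 1/12.0 = 0.083333
angle = arctan(0.083333) = 0.083141 rad
angle = 0.083141 * 180/pi = 4.764 degrees

4.764


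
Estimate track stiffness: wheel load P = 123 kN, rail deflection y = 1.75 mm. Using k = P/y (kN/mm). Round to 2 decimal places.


Track stiffness k = P / y
k = 123 / 1.75
k = 70.29 kN/mm

70.29


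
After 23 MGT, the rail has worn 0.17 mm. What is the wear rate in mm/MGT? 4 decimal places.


Wear rate = total wear / cumulative tonnage
Rate = 0.17 / 23
Rate = 0.0074 mm/MGT

0.0074


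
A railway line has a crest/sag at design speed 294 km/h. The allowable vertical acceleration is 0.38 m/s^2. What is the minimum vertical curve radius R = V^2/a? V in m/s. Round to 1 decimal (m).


Convert speed: V = 294 / 3.6 = 81.6667 m/s
V^2 = 6669.4444 m^2/s^2
R_v = 6669.4444 / 0.38
R_v = 17551.2 m

17551.2


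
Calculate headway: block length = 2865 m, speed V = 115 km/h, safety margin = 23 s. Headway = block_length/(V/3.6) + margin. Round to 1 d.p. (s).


V = 115 / 3.6 = 31.9444 m/s
Block traversal time = 2865 / 31.9444 = 89.687 s
Headway = 89.687 + 23
Headway = 112.7 s

112.7


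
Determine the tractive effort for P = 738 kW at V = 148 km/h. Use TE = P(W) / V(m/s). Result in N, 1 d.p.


Convert: P = 738 kW = 738000 W
V = 148 / 3.6 = 41.1111 m/s
TE = 738000 / 41.1111
TE = 17951.4 N

17951.4


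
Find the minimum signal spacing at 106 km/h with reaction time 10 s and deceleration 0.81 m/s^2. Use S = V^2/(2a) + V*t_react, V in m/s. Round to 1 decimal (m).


V = 106 / 3.6 = 29.4444 m/s
Braking distance = 29.4444^2 / (2*0.81) = 535.1699 m
Sighting distance = 29.4444 * 10 = 294.4444 m
S = 535.1699 + 294.4444 = 829.6 m

829.6


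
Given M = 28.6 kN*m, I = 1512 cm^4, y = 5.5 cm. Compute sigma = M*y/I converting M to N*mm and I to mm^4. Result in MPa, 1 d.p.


Convert units:
M = 28.6 kN*m = 28600000 N*mm
y = 5.5 cm = 55 mm
I = 1512 cm^4 = 15120000 mm^4
sigma = 28600000 * 55 / 15120000
sigma = 104.0 MPa

104.0


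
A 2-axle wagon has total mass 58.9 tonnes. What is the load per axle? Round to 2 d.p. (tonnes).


Load per axle = total weight / number of axles
Load = 58.9 / 2
Load = 29.45 tonnes

29.45


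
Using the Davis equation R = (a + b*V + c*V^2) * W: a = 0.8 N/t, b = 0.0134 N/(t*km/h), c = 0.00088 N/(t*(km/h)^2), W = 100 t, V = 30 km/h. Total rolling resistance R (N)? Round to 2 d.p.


b*V = 0.0134 * 30 = 0.402
c*V^2 = 0.00088 * 900 = 0.792
R_per_t = 0.8 + 0.402 + 0.792 = 1.994 N/t
R_total = 1.994 * 100 = 199.40 N

199.40


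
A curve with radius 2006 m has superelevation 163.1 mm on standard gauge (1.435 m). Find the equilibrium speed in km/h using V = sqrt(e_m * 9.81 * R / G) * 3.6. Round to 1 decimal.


Convert cant: e = 163.1 mm = 0.1631 m
V_ms = sqrt(0.1631 * 9.81 * 2006 / 1.435)
V_ms = sqrt(2236.670429) = 47.2935 m/s
V = 47.2935 * 3.6 = 170.3 km/h

170.3


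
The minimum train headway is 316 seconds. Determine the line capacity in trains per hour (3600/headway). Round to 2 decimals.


Capacity = 3600 / headway
Capacity = 3600 / 316
Capacity = 11.39 trains/hour

11.39


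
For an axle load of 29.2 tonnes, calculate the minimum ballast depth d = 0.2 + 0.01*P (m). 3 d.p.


d = 0.2 + 0.01 * 29.2
d = 0.2 + 0.292
d = 0.492 m

0.492


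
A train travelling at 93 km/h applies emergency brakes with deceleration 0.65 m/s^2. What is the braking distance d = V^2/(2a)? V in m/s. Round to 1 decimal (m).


Convert speed: V = 93 / 3.6 = 25.8333 m/s
V^2 = 667.3611
d = 667.3611 / (2 * 0.65)
d = 667.3611 / 1.3
d = 513.4 m

513.4


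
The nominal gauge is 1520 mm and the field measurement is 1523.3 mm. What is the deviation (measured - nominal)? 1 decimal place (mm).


Deviation = measured - nominal
Deviation = 1523.3 - 1520
Deviation = 3.3 mm

3.3


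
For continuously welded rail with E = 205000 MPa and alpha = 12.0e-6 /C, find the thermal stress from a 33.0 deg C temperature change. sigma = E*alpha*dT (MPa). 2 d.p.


sigma = E * alpha * dT
sigma = 205000 * 12.0e-6 * 33.0
sigma = 2.46 * 33.0
sigma = 81.18 MPa

81.18


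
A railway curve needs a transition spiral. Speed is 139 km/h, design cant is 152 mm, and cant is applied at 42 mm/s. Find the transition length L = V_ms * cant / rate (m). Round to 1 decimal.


Convert speed: V = 139 / 3.6 = 38.6111 m/s
L = 38.6111 * 152 / 42
L = 5868.8889 / 42
L = 139.7 m

139.7


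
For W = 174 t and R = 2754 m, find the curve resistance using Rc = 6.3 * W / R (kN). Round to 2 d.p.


Rc = 6.3 * W / R
Rc = 6.3 * 174 / 2754
Rc = 1096.2 / 2754
Rc = 0.40 kN

0.40


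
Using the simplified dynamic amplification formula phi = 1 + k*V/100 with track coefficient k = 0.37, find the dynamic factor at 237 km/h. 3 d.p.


phi = 1 + k * V / 100
phi = 1 + 0.37 * 237 / 100
phi = 1 + 0.8769
phi = 1.877

1.877


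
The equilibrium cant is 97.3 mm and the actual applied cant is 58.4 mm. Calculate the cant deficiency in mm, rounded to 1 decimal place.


Cant deficiency = equilibrium cant - actual cant
CD = 97.3 - 58.4
CD = 38.9 mm

38.9


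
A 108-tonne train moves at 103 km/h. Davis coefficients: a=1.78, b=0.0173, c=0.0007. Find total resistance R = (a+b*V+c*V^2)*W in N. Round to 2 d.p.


b*V = 0.0173 * 103 = 1.7819
c*V^2 = 0.0007 * 10609 = 7.4263
R_per_t = 1.78 + 1.7819 + 7.4263 = 10.9882 N/t
R_total = 10.9882 * 108 = 1186.73 N

1186.73


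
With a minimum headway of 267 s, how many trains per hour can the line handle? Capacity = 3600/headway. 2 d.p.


Capacity = 3600 / headway
Capacity = 3600 / 267
Capacity = 13.48 trains/hour

13.48


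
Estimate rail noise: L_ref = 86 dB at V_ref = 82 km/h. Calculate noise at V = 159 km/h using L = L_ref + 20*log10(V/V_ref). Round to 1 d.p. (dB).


V/V_ref = 159 / 82 = 1.939024
log10(1.939024) = 0.287583
20 * 0.287583 = 5.7517
L = 86 + 5.7517 = 91.8 dB

91.8


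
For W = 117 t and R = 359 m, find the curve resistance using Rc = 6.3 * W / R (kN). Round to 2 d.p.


Rc = 6.3 * W / R
Rc = 6.3 * 117 / 359
Rc = 737.1 / 359
Rc = 2.05 kN

2.05


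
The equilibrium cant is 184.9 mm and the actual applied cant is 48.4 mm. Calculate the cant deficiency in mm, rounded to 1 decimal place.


Cant deficiency = equilibrium cant - actual cant
CD = 184.9 - 48.4
CD = 136.5 mm

136.5


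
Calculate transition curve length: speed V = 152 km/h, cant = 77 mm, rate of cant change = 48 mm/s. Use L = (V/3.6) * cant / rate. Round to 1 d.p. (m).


Convert speed: V = 152 / 3.6 = 42.2222 m/s
L = 42.2222 * 77 / 48
L = 3251.1111 / 48
L = 67.7 m

67.7


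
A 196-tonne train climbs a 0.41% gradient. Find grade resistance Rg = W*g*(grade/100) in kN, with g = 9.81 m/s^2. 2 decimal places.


Rg = W * 9.81 * grade / 100
Rg = 196 * 9.81 * 0.41 / 100
Rg = 1922.76 * 0.0041
Rg = 7.88 kN

7.88


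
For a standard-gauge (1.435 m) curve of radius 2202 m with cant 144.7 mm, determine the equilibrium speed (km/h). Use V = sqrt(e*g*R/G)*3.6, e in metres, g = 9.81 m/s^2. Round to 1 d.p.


Convert cant: e = 144.7 mm = 0.1447 m
V_ms = sqrt(0.1447 * 9.81 * 2202 / 1.435)
V_ms = sqrt(2178.226072) = 46.6715 m/s
V = 46.6715 * 3.6 = 168.0 km/h

168.0


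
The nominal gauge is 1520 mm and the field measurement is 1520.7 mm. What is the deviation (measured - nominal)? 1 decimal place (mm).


Deviation = measured - nominal
Deviation = 1520.7 - 1520
Deviation = 0.7 mm

0.7


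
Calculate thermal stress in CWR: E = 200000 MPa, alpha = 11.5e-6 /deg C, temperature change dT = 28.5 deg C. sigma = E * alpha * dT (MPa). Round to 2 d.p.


sigma = E * alpha * dT
sigma = 200000 * 11.5e-6 * 28.5
sigma = 2.3 * 28.5
sigma = 65.55 MPa

65.55


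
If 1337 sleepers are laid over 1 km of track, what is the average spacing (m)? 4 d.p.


Spacing = 1000 m / number of sleepers
Spacing = 1000 / 1337
Spacing = 0.7479 m

0.7479


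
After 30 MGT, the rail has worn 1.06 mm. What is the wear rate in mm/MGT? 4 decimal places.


Wear rate = total wear / cumulative tonnage
Rate = 1.06 / 30
Rate = 0.0353 mm/MGT

0.0353


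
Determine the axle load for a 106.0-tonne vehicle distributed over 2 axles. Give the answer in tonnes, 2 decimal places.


Load per axle = total weight / number of axles
Load = 106.0 / 2
Load = 53.00 tonnes

53.00


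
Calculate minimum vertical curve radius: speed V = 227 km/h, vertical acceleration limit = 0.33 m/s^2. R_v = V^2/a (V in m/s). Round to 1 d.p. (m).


Convert speed: V = 227 / 3.6 = 63.0556 m/s
V^2 = 3976.0031 m^2/s^2
R_v = 3976.0031 / 0.33
R_v = 12048.5 m

12048.5


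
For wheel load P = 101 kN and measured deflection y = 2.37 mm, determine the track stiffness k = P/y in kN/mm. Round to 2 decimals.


Track stiffness k = P / y
k = 101 / 2.37
k = 42.62 kN/mm

42.62


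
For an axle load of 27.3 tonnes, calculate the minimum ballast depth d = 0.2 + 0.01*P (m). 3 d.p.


d = 0.2 + 0.01 * 27.3
d = 0.2 + 0.273
d = 0.473 m

0.473


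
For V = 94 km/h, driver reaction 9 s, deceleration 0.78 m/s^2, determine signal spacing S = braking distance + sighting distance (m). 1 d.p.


V = 94 / 3.6 = 26.1111 m/s
Braking distance = 26.1111^2 / (2*0.78) = 437.045 m
Sighting distance = 26.1111 * 9 = 235.0 m
S = 437.045 + 235.0 = 672.0 m

672.0


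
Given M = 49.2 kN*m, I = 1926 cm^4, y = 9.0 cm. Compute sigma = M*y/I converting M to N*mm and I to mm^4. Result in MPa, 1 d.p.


Convert units:
M = 49.2 kN*m = 49200000 N*mm
y = 9.0 cm = 90 mm
I = 1926 cm^4 = 19260000 mm^4
sigma = 49200000 * 90 / 19260000
sigma = 229.9 MPa

229.9


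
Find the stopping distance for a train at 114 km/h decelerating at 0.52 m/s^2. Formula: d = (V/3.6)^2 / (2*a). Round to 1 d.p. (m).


Convert speed: V = 114 / 3.6 = 31.6667 m/s
V^2 = 1002.7778
d = 1002.7778 / (2 * 0.52)
d = 1002.7778 / 1.04
d = 964.2 m

964.2


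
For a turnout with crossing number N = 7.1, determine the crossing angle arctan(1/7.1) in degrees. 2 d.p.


1/N = 1/7.1 = 0.140845
angle = arctan(0.140845) = 0.139925 rad
angle = 0.139925 * 180/pi = 8.02 degrees

8.02


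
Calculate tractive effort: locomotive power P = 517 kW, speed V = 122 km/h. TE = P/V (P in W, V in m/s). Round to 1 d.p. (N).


Convert: P = 517 kW = 517000 W
V = 122 / 3.6 = 33.8889 m/s
TE = 517000 / 33.8889
TE = 15255.7 N

15255.7


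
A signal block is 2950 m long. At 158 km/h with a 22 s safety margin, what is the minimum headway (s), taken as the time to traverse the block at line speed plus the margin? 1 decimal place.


V = 158 / 3.6 = 43.8889 m/s
Block traversal time = 2950 / 43.8889 = 67.2152 s
Headway = 67.2152 + 22
Headway = 89.2 s

89.2


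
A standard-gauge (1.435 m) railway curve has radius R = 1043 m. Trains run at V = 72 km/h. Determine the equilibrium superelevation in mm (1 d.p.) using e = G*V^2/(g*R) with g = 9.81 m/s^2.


Convert speed: V = 72 / 3.6 = 20.0 m/s
Apply formula: e = 1.435 * 20.0^2 / (9.81 * 1043)
e = 1.435 * 400.0 / 10231.83
e = 0.056099 m = 56.1 mm

56.1


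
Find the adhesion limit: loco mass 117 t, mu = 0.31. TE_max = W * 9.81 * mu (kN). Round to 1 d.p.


TE_max = W * g * mu
TE_max = 117 * 9.81 * 0.31
TE_max = 1147.77 * 0.31
TE_max = 355.8 kN

355.8


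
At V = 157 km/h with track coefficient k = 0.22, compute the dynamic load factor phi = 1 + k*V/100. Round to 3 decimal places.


phi = 1 + k * V / 100
phi = 1 + 0.22 * 157 / 100
phi = 1 + 0.3454
phi = 1.345

1.345


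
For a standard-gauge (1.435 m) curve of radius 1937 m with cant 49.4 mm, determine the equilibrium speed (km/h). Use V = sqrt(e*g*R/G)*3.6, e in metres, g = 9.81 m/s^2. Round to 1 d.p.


Convert cant: e = 49.4 mm = 0.0494 m
V_ms = sqrt(0.0494 * 9.81 * 1937 / 1.435)
V_ms = sqrt(654.144472) = 25.5762 m/s
V = 25.5762 * 3.6 = 92.1 km/h

92.1


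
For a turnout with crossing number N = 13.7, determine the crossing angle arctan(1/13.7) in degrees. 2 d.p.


1/N = 1/13.7 = 0.072993
angle = arctan(0.072993) = 0.072863 rad
angle = 0.072863 * 180/pi = 4.17 degrees

4.17


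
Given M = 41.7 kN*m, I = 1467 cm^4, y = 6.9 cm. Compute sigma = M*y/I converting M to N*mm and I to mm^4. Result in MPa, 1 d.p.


Convert units:
M = 41.7 kN*m = 41700000 N*mm
y = 6.9 cm = 69 mm
I = 1467 cm^4 = 14670000 mm^4
sigma = 41700000 * 69 / 14670000
sigma = 196.1 MPa

196.1


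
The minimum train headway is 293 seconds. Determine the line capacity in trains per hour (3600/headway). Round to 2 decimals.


Capacity = 3600 / headway
Capacity = 3600 / 293
Capacity = 12.29 trains/hour

12.29


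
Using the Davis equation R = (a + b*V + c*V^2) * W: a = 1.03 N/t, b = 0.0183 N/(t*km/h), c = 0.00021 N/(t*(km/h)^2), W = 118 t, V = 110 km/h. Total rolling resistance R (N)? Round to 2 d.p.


b*V = 0.0183 * 110 = 2.013
c*V^2 = 0.00021 * 12100 = 2.541
R_per_t = 1.03 + 2.013 + 2.541 = 5.584 N/t
R_total = 5.584 * 118 = 658.91 N

658.91


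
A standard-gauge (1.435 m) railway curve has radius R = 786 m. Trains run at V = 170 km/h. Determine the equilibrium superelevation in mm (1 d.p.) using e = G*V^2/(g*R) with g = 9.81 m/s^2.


Convert speed: V = 170 / 3.6 = 47.2222 m/s
Apply formula: e = 1.435 * 47.2222^2 / (9.81 * 786)
e = 1.435 * 2229.9383 / 7710.66
e = 0.415005 m = 415.0 mm

415.0


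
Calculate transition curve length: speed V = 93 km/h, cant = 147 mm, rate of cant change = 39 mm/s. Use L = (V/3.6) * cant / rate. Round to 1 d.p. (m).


Convert speed: V = 93 / 3.6 = 25.8333 m/s
L = 25.8333 * 147 / 39
L = 3797.5 / 39
L = 97.4 m

97.4


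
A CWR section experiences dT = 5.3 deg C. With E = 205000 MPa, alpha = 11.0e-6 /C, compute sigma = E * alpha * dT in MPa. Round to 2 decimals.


sigma = E * alpha * dT
sigma = 205000 * 11.0e-6 * 5.3
sigma = 2.255 * 5.3
sigma = 11.95 MPa

11.95


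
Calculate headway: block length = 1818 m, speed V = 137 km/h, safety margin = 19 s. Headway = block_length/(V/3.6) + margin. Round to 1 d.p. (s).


V = 137 / 3.6 = 38.0556 m/s
Block traversal time = 1818 / 38.0556 = 47.7723 s
Headway = 47.7723 + 19
Headway = 66.8 s

66.8


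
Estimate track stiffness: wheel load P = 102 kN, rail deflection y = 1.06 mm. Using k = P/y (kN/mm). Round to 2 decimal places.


Track stiffness k = P / y
k = 102 / 1.06
k = 96.23 kN/mm

96.23


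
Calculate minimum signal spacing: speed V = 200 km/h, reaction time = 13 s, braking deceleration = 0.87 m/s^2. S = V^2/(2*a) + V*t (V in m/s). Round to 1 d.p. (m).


V = 200 / 3.6 = 55.5556 m/s
Braking distance = 55.5556^2 / (2*0.87) = 1773.8045 m
Sighting distance = 55.5556 * 13 = 722.2222 m
S = 1773.8045 + 722.2222 = 2496.0 m

2496.0


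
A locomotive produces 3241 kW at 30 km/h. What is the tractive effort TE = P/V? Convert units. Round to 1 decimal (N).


Convert: P = 3241 kW = 3241000 W
V = 30 / 3.6 = 8.3333 m/s
TE = 3241000 / 8.3333
TE = 388920.0 N

388920.0


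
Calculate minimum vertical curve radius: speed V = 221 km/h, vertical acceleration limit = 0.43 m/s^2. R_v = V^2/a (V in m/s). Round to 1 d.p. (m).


Convert speed: V = 221 / 3.6 = 61.3889 m/s
V^2 = 3768.5957 m^2/s^2
R_v = 3768.5957 / 0.43
R_v = 8764.2 m

8764.2


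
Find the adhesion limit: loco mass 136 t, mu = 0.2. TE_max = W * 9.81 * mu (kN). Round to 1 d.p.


TE_max = W * g * mu
TE_max = 136 * 9.81 * 0.2
TE_max = 1334.16 * 0.2
TE_max = 266.8 kN

266.8


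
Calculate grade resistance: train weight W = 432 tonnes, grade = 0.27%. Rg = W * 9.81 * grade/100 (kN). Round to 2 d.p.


Rg = W * 9.81 * grade / 100
Rg = 432 * 9.81 * 0.27 / 100
Rg = 4237.92 * 0.0027
Rg = 11.44 kN

11.44


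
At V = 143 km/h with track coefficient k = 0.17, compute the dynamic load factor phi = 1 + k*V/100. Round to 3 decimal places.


phi = 1 + k * V / 100
phi = 1 + 0.17 * 143 / 100
phi = 1 + 0.2431
phi = 1.243

1.243


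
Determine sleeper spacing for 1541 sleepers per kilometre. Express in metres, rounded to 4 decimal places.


Spacing = 1000 m / number of sleepers
Spacing = 1000 / 1541
Spacing = 0.6489 m

0.6489


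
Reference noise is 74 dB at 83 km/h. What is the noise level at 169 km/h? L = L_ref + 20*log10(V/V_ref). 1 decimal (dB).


V/V_ref = 169 / 83 = 2.036145
log10(2.036145) = 0.308809
20 * 0.308809 = 6.1762
L = 74 + 6.1762 = 80.2 dB

80.2


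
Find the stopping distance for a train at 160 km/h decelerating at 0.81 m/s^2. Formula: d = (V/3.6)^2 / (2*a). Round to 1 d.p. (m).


Convert speed: V = 160 / 3.6 = 44.4444 m/s
V^2 = 1975.3086
d = 1975.3086 / (2 * 0.81)
d = 1975.3086 / 1.62
d = 1219.3 m

1219.3


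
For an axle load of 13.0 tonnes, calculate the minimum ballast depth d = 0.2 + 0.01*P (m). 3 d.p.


d = 0.2 + 0.01 * 13.0
d = 0.2 + 0.13
d = 0.330 m

0.330


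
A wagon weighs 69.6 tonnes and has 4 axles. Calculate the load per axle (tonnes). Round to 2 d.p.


Load per axle = total weight / number of axles
Load = 69.6 / 4
Load = 17.40 tonnes

17.40


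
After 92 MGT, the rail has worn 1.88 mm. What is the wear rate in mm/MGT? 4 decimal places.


Wear rate = total wear / cumulative tonnage
Rate = 1.88 / 92
Rate = 0.0204 mm/MGT

0.0204


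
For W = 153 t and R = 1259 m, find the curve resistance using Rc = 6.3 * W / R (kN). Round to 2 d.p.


Rc = 6.3 * W / R
Rc = 6.3 * 153 / 1259
Rc = 963.9 / 1259
Rc = 0.77 kN

0.77


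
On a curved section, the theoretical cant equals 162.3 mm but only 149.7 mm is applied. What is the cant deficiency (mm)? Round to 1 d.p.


Cant deficiency = equilibrium cant - actual cant
CD = 162.3 - 149.7
CD = 12.6 mm

12.6


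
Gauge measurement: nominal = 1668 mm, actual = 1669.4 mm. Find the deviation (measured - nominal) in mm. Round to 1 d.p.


Deviation = measured - nominal
Deviation = 1669.4 - 1668
Deviation = 1.4 mm

1.4


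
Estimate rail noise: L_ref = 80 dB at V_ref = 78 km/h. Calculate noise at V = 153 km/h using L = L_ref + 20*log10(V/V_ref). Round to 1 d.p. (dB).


V/V_ref = 153 / 78 = 1.961538
log10(1.961538) = 0.292597
20 * 0.292597 = 5.8519
L = 80 + 5.8519 = 85.9 dB

85.9


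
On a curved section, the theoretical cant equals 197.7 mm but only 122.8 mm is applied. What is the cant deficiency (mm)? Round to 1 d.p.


Cant deficiency = equilibrium cant - actual cant
CD = 197.7 - 122.8
CD = 74.9 mm

74.9


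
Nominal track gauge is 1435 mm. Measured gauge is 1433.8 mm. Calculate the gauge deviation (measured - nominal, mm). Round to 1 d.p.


Deviation = measured - nominal
Deviation = 1433.8 - 1435
Deviation = -1.2 mm

-1.2


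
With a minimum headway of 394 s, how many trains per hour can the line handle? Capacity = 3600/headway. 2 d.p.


Capacity = 3600 / headway
Capacity = 3600 / 394
Capacity = 9.14 trains/hour

9.14


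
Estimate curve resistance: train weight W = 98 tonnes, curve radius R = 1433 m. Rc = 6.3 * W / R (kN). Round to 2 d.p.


Rc = 6.3 * W / R
Rc = 6.3 * 98 / 1433
Rc = 617.4 / 1433
Rc = 0.43 kN

0.43


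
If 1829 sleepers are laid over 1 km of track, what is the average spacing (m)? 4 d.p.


Spacing = 1000 m / number of sleepers
Spacing = 1000 / 1829
Spacing = 0.5467 m

0.5467


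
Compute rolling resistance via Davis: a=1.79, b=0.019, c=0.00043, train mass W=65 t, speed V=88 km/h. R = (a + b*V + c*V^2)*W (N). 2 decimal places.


b*V = 0.019 * 88 = 1.672
c*V^2 = 0.00043 * 7744 = 3.32992
R_per_t = 1.79 + 1.672 + 3.32992 = 6.79192 N/t
R_total = 6.79192 * 65 = 441.47 N

441.47


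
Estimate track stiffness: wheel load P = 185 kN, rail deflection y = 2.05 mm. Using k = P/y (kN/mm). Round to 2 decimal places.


Track stiffness k = P / y
k = 185 / 2.05
k = 90.24 kN/mm

90.24


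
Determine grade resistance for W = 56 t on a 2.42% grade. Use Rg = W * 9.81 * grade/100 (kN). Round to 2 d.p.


Rg = W * 9.81 * grade / 100
Rg = 56 * 9.81 * 2.42 / 100
Rg = 549.36 * 0.0242
Rg = 13.29 kN

13.29


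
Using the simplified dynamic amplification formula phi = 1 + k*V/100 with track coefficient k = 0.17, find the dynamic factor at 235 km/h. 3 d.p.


phi = 1 + k * V / 100
phi = 1 + 0.17 * 235 / 100
phi = 1 + 0.3995
phi = 1.400

1.400


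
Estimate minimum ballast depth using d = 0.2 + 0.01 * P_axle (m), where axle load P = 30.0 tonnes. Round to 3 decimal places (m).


d = 0.2 + 0.01 * 30.0
d = 0.2 + 0.3
d = 0.500 m

0.500


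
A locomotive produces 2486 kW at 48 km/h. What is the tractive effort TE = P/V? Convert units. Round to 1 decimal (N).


Convert: P = 2486 kW = 2486000 W
V = 48 / 3.6 = 13.3333 m/s
TE = 2486000 / 13.3333
TE = 186450.0 N

186450.0


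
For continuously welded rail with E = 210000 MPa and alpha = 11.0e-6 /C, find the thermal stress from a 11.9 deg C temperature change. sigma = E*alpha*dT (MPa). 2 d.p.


sigma = E * alpha * dT
sigma = 210000 * 11.0e-6 * 11.9
sigma = 2.31 * 11.9
sigma = 27.49 MPa

27.49


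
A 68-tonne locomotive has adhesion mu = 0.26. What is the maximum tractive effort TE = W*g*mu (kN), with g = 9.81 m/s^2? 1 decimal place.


TE_max = W * g * mu
TE_max = 68 * 9.81 * 0.26
TE_max = 667.08 * 0.26
TE_max = 173.4 kN

173.4


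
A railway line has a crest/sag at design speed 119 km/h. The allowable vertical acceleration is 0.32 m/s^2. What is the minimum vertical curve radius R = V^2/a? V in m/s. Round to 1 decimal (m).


Convert speed: V = 119 / 3.6 = 33.0556 m/s
V^2 = 1092.6698 m^2/s^2
R_v = 1092.6698 / 0.32
R_v = 3414.6 m

3414.6


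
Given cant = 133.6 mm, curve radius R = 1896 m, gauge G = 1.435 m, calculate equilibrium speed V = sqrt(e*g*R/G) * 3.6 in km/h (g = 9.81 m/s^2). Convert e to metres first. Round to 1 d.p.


Convert cant: e = 133.6 mm = 0.1336 m
V_ms = sqrt(0.1336 * 9.81 * 1896 / 1.435)
V_ms = sqrt(1731.657098) = 41.6132 m/s
V = 41.6132 * 3.6 = 149.8 km/h

149.8


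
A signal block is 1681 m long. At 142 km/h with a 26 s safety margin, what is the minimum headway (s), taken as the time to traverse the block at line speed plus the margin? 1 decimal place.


V = 142 / 3.6 = 39.4444 m/s
Block traversal time = 1681 / 39.4444 = 42.6169 s
Headway = 42.6169 + 26
Headway = 68.6 s

68.6


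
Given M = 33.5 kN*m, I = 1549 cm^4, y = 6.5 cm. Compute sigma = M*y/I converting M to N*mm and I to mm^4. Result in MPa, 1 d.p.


Convert units:
M = 33.5 kN*m = 33500000 N*mm
y = 6.5 cm = 65 mm
I = 1549 cm^4 = 15490000 mm^4
sigma = 33500000 * 65 / 15490000
sigma = 140.6 MPa

140.6


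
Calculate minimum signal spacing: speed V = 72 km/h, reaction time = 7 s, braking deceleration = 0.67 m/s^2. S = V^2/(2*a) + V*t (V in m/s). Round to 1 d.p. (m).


V = 72 / 3.6 = 20.0 m/s
Braking distance = 20.0^2 / (2*0.67) = 298.5075 m
Sighting distance = 20.0 * 7 = 140.0 m
S = 298.5075 + 140.0 = 438.5 m

438.5


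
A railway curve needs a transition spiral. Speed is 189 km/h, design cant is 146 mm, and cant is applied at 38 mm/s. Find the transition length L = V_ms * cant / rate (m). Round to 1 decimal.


Convert speed: V = 189 / 3.6 = 52.5 m/s
L = 52.5 * 146 / 38
L = 7665.0 / 38
L = 201.7 m

201.7


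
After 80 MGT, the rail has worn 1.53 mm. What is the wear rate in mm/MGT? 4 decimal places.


Wear rate = total wear / cumulative tonnage
Rate = 1.53 / 80
Rate = 0.0191 mm/MGT

0.0191


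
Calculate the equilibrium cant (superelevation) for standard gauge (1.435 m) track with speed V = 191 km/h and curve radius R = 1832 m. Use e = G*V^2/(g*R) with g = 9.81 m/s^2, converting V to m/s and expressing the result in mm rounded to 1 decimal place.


Convert speed: V = 191 / 3.6 = 53.0556 m/s
Apply formula: e = 1.435 * 53.0556^2 / (9.81 * 1832)
e = 1.435 * 2814.892 / 17971.92
e = 0.22476 m = 224.8 mm

224.8


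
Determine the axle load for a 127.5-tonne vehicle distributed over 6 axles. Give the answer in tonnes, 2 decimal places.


Load per axle = total weight / number of axles
Load = 127.5 / 6
Load = 21.25 tonnes

21.25


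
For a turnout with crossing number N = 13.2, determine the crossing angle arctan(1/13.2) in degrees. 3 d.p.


1/N = 1/13.2 = 0.075758
angle = arctan(0.075758) = 0.075613 rad
angle = 0.075613 * 180/pi = 4.332 degrees

4.332


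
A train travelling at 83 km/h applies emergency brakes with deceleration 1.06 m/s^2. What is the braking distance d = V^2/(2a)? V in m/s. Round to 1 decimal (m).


Convert speed: V = 83 / 3.6 = 23.0556 m/s
V^2 = 531.5586
d = 531.5586 / (2 * 1.06)
d = 531.5586 / 2.12
d = 250.7 m

250.7


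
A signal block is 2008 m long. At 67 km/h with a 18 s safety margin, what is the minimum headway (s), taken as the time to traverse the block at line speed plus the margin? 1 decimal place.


V = 67 / 3.6 = 18.6111 m/s
Block traversal time = 2008 / 18.6111 = 107.8925 s
Headway = 107.8925 + 18
Headway = 125.9 s

125.9


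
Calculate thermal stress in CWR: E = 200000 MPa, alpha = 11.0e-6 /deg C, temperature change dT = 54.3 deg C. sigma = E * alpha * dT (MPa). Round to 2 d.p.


sigma = E * alpha * dT
sigma = 200000 * 11.0e-6 * 54.3
sigma = 2.2 * 54.3
sigma = 119.46 MPa

119.46


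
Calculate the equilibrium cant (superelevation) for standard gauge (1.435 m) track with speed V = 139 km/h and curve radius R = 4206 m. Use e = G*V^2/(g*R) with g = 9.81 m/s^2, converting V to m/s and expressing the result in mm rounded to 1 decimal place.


Convert speed: V = 139 / 3.6 = 38.6111 m/s
Apply formula: e = 1.435 * 38.6111^2 / (9.81 * 4206)
e = 1.435 * 1490.8179 / 41260.86
e = 0.051849 m = 51.8 mm

51.8


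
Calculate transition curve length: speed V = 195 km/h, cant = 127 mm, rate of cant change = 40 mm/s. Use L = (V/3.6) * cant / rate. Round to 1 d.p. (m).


Convert speed: V = 195 / 3.6 = 54.1667 m/s
L = 54.1667 * 127 / 40
L = 6879.1667 / 40
L = 172.0 m

172.0


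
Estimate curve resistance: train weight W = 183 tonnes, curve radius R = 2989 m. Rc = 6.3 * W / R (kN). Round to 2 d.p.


Rc = 6.3 * W / R
Rc = 6.3 * 183 / 2989
Rc = 1152.9 / 2989
Rc = 0.39 kN

0.39


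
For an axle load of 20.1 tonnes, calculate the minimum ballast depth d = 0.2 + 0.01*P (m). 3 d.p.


d = 0.2 + 0.01 * 20.1
d = 0.2 + 0.201
d = 0.401 m

0.401


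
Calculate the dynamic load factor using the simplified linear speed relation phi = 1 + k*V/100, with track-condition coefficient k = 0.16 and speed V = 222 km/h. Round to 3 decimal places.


phi = 1 + k * V / 100
phi = 1 + 0.16 * 222 / 100
phi = 1 + 0.3552
phi = 1.355

1.355


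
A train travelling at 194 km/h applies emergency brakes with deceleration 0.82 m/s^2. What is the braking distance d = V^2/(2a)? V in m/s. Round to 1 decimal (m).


Convert speed: V = 194 / 3.6 = 53.8889 m/s
V^2 = 2904.0123
d = 2904.0123 / (2 * 0.82)
d = 2904.0123 / 1.64
d = 1770.7 m

1770.7


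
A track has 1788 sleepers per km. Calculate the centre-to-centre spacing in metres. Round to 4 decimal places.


Spacing = 1000 m / number of sleepers
Spacing = 1000 / 1788
Spacing = 0.5593 m

0.5593


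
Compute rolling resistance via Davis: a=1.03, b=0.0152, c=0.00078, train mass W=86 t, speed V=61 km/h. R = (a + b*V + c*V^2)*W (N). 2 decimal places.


b*V = 0.0152 * 61 = 0.9272
c*V^2 = 0.00078 * 3721 = 2.90238
R_per_t = 1.03 + 0.9272 + 2.90238 = 4.85958 N/t
R_total = 4.85958 * 86 = 417.92 N

417.92


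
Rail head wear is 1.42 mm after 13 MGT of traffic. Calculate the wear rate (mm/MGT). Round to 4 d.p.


Wear rate = total wear / cumulative tonnage
Rate = 1.42 / 13
Rate = 0.1092 mm/MGT

0.1092


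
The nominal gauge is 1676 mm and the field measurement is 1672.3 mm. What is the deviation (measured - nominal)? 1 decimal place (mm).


Deviation = measured - nominal
Deviation = 1672.3 - 1676
Deviation = -3.7 mm

-3.7


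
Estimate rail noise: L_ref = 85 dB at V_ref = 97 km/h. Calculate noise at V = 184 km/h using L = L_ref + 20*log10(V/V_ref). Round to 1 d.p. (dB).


V/V_ref = 184 / 97 = 1.896907
log10(1.896907) = 0.278046
20 * 0.278046 = 5.5609
L = 85 + 5.5609 = 90.6 dB

90.6


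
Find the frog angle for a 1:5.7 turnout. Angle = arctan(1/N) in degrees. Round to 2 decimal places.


1/N = 1/5.7 = 0.175439
angle = arctan(0.175439) = 0.173671 rad
angle = 0.173671 * 180/pi = 9.95 degrees

9.95


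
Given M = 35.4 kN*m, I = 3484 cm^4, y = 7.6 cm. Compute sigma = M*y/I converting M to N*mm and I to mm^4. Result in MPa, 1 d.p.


Convert units:
M = 35.4 kN*m = 35400000 N*mm
y = 7.6 cm = 76 mm
I = 3484 cm^4 = 34840000 mm^4
sigma = 35400000 * 76 / 34840000
sigma = 77.2 MPa

77.2


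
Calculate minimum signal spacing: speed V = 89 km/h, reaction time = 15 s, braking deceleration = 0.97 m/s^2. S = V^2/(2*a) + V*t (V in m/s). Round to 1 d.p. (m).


V = 89 / 3.6 = 24.7222 m/s
Braking distance = 24.7222^2 / (2*0.97) = 315.0455 m
Sighting distance = 24.7222 * 15 = 370.8333 m
S = 315.0455 + 370.8333 = 685.9 m

685.9


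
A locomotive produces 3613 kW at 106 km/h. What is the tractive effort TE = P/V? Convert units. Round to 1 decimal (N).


Convert: P = 3613 kW = 3613000 W
V = 106 / 3.6 = 29.4444 m/s
TE = 3613000 / 29.4444
TE = 122705.7 N

122705.7


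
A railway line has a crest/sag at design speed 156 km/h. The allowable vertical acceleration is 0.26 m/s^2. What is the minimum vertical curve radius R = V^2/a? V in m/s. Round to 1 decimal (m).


Convert speed: V = 156 / 3.6 = 43.3333 m/s
V^2 = 1877.7778 m^2/s^2
R_v = 1877.7778 / 0.26
R_v = 7222.2 m

7222.2


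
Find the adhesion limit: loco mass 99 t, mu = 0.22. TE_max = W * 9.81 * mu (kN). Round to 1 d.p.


TE_max = W * g * mu
TE_max = 99 * 9.81 * 0.22
TE_max = 971.19 * 0.22
TE_max = 213.7 kN

213.7


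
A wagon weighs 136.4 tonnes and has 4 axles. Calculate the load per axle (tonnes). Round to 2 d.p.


Load per axle = total weight / number of axles
Load = 136.4 / 4
Load = 34.10 tonnes

34.10


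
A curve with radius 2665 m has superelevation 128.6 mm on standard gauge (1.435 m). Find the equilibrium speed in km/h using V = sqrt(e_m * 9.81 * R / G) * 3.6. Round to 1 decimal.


Convert cant: e = 128.6 mm = 0.1286 m
V_ms = sqrt(0.1286 * 9.81 * 2665 / 1.435)
V_ms = sqrt(2342.908286) = 48.4036 m/s
V = 48.4036 * 3.6 = 174.3 km/h

174.3


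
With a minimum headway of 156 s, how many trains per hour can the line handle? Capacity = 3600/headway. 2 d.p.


Capacity = 3600 / headway
Capacity = 3600 / 156
Capacity = 23.08 trains/hour

23.08


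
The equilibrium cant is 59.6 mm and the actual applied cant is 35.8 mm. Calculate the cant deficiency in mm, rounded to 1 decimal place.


Cant deficiency = equilibrium cant - actual cant
CD = 59.6 - 35.8
CD = 23.8 mm

23.8


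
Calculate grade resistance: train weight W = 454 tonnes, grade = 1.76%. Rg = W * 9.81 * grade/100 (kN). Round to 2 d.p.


Rg = W * 9.81 * grade / 100
Rg = 454 * 9.81 * 1.76 / 100
Rg = 4453.74 * 0.0176
Rg = 78.39 kN

78.39


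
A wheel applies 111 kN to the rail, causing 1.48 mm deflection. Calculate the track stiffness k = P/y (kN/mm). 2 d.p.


Track stiffness k = P / y
k = 111 / 1.48
k = 75.00 kN/mm

75.00


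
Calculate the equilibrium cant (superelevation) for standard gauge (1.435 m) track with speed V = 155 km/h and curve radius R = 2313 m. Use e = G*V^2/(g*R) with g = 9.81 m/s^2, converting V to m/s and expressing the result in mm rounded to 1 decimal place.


Convert speed: V = 155 / 3.6 = 43.0556 m/s
Apply formula: e = 1.435 * 43.0556^2 / (9.81 * 2313)
e = 1.435 * 1853.7809 / 22690.53
e = 0.117237 m = 117.2 mm

117.2


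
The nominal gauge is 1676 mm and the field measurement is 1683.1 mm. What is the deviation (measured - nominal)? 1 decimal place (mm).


Deviation = measured - nominal
Deviation = 1683.1 - 1676
Deviation = 7.1 mm

7.1


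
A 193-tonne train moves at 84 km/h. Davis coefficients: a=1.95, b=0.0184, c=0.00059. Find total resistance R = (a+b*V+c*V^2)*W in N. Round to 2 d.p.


b*V = 0.0184 * 84 = 1.5456
c*V^2 = 0.00059 * 7056 = 4.16304
R_per_t = 1.95 + 1.5456 + 4.16304 = 7.65864 N/t
R_total = 7.65864 * 193 = 1478.12 N

1478.12


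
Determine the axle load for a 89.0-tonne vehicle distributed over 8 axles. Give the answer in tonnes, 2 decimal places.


Load per axle = total weight / number of axles
Load = 89.0 / 8
Load = 11.13 tonnes

11.13


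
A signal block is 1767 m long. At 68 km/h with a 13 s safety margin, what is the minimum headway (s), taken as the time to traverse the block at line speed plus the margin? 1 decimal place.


V = 68 / 3.6 = 18.8889 m/s
Block traversal time = 1767 / 18.8889 = 93.5471 s
Headway = 93.5471 + 13
Headway = 106.5 s

106.5


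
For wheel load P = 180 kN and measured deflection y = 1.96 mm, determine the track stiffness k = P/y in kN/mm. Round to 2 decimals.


Track stiffness k = P / y
k = 180 / 1.96
k = 91.84 kN/mm

91.84


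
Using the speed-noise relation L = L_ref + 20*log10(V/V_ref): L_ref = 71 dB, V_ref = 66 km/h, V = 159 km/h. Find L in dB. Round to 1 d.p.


V/V_ref = 159 / 66 = 2.409091
log10(2.409091) = 0.381853
20 * 0.381853 = 7.6371
L = 71 + 7.6371 = 78.6 dB

78.6


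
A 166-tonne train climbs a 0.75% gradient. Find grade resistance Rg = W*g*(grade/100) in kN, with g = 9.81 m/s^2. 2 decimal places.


Rg = W * 9.81 * grade / 100
Rg = 166 * 9.81 * 0.75 / 100
Rg = 1628.46 * 0.0075
Rg = 12.21 kN

12.21


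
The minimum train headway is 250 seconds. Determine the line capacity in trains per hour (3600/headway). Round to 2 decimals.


Capacity = 3600 / headway
Capacity = 3600 / 250
Capacity = 14.40 trains/hour

14.40


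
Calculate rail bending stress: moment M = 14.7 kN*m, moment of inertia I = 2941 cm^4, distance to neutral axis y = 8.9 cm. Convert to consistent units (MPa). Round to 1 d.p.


Convert units:
M = 14.7 kN*m = 14700000 N*mm
y = 8.9 cm = 89 mm
I = 2941 cm^4 = 29410000 mm^4
sigma = 14700000 * 89 / 29410000
sigma = 44.5 MPa

44.5


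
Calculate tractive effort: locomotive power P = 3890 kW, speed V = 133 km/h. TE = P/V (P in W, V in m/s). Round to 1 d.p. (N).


Convert: P = 3890 kW = 3890000 W
V = 133 / 3.6 = 36.9444 m/s
TE = 3890000 / 36.9444
TE = 105293.2 N

105293.2


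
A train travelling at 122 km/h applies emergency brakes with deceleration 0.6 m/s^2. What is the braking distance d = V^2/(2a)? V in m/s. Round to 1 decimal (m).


Convert speed: V = 122 / 3.6 = 33.8889 m/s
V^2 = 1148.4568
d = 1148.4568 / (2 * 0.6)
d = 1148.4568 / 1.2
d = 957.0 m

957.0


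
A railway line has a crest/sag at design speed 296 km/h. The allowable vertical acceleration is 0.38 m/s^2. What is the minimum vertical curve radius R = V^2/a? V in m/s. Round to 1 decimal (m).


Convert speed: V = 296 / 3.6 = 82.2222 m/s
V^2 = 6760.4938 m^2/s^2
R_v = 6760.4938 / 0.38
R_v = 17790.8 m

17790.8


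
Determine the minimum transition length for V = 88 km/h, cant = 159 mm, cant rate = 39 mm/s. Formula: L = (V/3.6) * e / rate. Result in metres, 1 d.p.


Convert speed: V = 88 / 3.6 = 24.4444 m/s
L = 24.4444 * 159 / 39
L = 3886.6667 / 39
L = 99.7 m

99.7


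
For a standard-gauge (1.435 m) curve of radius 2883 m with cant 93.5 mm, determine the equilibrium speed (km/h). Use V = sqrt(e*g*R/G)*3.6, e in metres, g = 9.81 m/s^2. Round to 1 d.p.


Convert cant: e = 93.5 mm = 0.0935 m
V_ms = sqrt(0.0935 * 9.81 * 2883 / 1.435)
V_ms = sqrt(1842.779446) = 42.9276 m/s
V = 42.9276 * 3.6 = 154.5 km/h

154.5


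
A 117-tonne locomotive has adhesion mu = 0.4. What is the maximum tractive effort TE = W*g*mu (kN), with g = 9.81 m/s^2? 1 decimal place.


TE_max = W * g * mu
TE_max = 117 * 9.81 * 0.4
TE_max = 1147.77 * 0.4
TE_max = 459.1 kN

459.1


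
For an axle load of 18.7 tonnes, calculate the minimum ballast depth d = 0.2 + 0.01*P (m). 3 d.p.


d = 0.2 + 0.01 * 18.7
d = 0.2 + 0.187
d = 0.387 m

0.387


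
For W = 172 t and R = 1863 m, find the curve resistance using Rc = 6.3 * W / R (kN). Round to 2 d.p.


Rc = 6.3 * W / R
Rc = 6.3 * 172 / 1863
Rc = 1083.6 / 1863
Rc = 0.58 kN

0.58


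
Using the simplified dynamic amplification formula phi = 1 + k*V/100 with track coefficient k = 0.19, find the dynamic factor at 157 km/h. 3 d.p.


phi = 1 + k * V / 100
phi = 1 + 0.19 * 157 / 100
phi = 1 + 0.2983
phi = 1.298

1.298


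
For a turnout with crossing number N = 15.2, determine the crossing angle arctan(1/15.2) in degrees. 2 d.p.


1/N = 1/15.2 = 0.065789
angle = arctan(0.065789) = 0.065695 rad
angle = 0.065695 * 180/pi = 3.76 degrees

3.76


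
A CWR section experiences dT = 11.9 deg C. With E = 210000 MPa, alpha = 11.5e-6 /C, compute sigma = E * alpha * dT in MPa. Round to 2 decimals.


sigma = E * alpha * dT
sigma = 210000 * 11.5e-6 * 11.9
sigma = 2.415 * 11.9
sigma = 28.74 MPa

28.74


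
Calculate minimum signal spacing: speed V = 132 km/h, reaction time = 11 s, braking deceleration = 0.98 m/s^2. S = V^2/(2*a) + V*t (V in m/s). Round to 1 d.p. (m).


V = 132 / 3.6 = 36.6667 m/s
Braking distance = 36.6667^2 / (2*0.98) = 685.941 m
Sighting distance = 36.6667 * 11 = 403.3333 m
S = 685.941 + 403.3333 = 1089.3 m

1089.3
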